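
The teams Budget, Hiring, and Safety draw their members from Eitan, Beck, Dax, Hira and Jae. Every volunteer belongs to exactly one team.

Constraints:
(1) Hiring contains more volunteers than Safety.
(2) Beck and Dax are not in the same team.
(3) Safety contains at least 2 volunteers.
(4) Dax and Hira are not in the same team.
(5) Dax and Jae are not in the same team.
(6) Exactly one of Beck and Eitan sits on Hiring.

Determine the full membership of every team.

Budget = {}; Hiring = {Beck, Hira, Jae}; Safety = {Dax, Eitan}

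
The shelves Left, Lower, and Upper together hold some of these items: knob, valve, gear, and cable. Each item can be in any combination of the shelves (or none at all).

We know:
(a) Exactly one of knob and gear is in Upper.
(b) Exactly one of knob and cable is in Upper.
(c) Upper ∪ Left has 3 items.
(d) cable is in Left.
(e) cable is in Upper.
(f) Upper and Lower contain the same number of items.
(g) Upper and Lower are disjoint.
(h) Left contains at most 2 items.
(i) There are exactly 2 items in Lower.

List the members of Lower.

Lower = {knob, valve}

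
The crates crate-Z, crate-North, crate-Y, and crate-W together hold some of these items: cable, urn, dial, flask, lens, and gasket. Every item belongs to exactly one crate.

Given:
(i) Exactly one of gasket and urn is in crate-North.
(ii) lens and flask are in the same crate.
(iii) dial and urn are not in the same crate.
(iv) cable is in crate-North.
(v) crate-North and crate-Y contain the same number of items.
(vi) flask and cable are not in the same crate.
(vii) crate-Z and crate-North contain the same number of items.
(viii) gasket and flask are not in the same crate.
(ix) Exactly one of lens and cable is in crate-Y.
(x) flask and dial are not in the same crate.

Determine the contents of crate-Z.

crate-Z = {dial, gasket}

From (iv): cable ∈ crate-North.
(vi): flask ∉ crate-North.
(ix) (exactly one): lens ∈ crate-Y.
(ii): flask matches lens: flask ∉ crate-Z.
(ii): flask matches lens: flask ∈ crate-Y.
(viii): gasket ∉ crate-Y.
(x): dial ∉ crate-Y.
Suppose urn ∈ crate-Z: no assignment then satisfies all the clues, so urn ∉ crate-Z.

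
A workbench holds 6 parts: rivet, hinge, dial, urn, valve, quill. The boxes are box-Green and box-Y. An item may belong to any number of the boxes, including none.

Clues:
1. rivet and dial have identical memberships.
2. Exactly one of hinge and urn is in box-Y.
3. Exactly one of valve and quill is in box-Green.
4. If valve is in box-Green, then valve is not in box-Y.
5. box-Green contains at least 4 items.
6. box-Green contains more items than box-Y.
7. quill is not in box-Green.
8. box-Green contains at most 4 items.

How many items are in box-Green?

4

From (7): quill ∉ box-Green.
(3) (exactly one): valve ∈ box-Green.
(4): valve ∉ box-Y.
Suppose rivet ∉ box-Green: no assignment then satisfies all the clues, so rivet ∈ box-Green.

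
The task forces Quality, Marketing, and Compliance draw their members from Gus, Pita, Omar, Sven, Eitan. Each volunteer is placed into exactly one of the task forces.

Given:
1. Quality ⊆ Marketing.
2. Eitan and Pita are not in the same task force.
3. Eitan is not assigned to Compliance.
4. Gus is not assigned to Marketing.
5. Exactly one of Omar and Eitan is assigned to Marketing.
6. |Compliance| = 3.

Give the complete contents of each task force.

Quality = {}; Marketing = {Eitan, Sven}; Compliance = {Gus, Omar, Pita}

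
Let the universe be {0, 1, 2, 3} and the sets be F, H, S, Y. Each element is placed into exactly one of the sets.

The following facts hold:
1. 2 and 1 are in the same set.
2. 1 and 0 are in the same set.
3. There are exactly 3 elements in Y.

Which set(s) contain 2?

2: Y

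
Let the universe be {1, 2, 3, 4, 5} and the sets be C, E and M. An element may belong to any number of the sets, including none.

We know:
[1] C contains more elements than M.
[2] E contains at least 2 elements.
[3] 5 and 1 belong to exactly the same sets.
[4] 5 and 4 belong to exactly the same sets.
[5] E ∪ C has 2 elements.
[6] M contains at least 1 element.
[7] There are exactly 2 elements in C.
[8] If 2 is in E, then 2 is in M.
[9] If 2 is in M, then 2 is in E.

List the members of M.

M = {2}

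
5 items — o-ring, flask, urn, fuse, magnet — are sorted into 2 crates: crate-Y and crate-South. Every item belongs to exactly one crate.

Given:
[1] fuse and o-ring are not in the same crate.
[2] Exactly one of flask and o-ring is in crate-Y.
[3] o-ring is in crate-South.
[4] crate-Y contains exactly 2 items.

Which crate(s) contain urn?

urn: crate-South

From (3): o-ring ∈ crate-South.
(1): fuse ∉ crate-South.
(2) (exactly one): flask ∈ crate-Y.
Only one crate left: fuse ∈ crate-Y.
(4): crate-Y already has 2, so the rest are out.
Only one crate left: urn ∈ crate-South.
Only one crate left: magnet ∈ crate-South.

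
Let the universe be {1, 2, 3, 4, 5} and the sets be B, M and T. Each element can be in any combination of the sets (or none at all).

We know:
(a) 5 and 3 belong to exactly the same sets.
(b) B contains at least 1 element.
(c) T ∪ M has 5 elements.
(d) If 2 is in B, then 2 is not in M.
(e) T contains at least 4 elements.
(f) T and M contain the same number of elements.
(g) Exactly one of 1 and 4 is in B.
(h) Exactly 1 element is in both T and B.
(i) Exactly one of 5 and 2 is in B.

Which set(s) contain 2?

2: B, T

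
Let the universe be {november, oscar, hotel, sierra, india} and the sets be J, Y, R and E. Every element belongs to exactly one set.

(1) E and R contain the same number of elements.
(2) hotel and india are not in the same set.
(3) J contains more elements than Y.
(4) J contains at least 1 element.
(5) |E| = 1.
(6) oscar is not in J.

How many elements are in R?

1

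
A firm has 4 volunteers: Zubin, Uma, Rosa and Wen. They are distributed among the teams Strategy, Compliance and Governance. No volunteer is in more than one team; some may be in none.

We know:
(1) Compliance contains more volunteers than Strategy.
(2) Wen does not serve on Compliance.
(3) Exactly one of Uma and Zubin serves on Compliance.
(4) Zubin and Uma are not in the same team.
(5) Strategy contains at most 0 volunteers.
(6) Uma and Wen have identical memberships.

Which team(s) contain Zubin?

Zubin: Compliance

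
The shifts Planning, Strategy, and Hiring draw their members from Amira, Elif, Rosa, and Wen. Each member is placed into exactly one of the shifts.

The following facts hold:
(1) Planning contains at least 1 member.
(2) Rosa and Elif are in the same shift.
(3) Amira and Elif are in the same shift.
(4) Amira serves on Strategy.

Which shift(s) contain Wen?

Wen: Planning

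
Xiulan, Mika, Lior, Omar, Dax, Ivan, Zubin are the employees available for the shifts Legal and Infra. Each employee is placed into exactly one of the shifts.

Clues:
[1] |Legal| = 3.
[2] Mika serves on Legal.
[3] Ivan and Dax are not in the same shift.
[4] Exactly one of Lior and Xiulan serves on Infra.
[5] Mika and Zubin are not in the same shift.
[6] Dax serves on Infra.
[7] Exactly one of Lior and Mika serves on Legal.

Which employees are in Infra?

Infra = {Dax, Lior, Omar, Zubin}

From (2): Mika ∈ Legal.
From (6): Dax ∈ Infra.
(3): Ivan ∉ Infra.
(5): Zubin ∉ Legal.
(7) (exactly one): Lior ∉ Legal.
Only one shift left: Lior ∈ Infra.
Only one shift left: Ivan ∈ Legal.
Only one shift left: Zubin ∈ Infra.
(4) (exactly one): Xiulan ∉ Infra.
Only one shift left: Xiulan ∈ Legal.
(1): Legal already has 3, so the rest are out.
Only one shift left: Omar ∈ Infra.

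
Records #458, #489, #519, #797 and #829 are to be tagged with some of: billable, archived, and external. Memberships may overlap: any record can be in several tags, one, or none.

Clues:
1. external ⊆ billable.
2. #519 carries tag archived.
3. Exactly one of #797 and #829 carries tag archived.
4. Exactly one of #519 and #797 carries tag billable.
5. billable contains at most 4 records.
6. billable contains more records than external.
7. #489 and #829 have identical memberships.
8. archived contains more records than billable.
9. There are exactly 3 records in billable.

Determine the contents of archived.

archived = {#458, #489, #519, #829}

From (2): #519 ∈ archived.
Suppose #458 ∉ archived: no assignment then satisfies all the clues, so #458 ∈ archived.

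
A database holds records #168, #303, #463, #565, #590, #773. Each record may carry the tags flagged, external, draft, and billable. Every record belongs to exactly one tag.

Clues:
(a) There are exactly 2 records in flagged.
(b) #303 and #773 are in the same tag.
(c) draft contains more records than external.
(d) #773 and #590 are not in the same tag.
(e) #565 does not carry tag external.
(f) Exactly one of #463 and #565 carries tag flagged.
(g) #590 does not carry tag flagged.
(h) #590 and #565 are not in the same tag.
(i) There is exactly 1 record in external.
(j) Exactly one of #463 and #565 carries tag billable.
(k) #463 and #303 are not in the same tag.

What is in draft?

draft = {#303, #773}

From (e): #565 ∉ external.
From (g): #590 ∉ flagged.
Suppose #168 ∈ draft: no assignment then satisfies all the clues, so #168 ∉ draft.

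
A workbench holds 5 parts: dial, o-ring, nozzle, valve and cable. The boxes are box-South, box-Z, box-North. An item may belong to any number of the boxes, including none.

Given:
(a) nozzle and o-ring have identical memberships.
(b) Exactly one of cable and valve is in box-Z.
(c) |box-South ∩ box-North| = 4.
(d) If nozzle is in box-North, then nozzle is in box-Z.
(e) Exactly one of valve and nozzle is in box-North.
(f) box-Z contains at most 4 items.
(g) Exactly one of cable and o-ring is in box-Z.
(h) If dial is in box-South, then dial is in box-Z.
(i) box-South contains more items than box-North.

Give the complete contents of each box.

box-South = {cable, dial, nozzle, o-ring, valve}; box-Z = {dial, nozzle, o-ring, valve}; box-North = {cable, dial, nozzle, o-ring}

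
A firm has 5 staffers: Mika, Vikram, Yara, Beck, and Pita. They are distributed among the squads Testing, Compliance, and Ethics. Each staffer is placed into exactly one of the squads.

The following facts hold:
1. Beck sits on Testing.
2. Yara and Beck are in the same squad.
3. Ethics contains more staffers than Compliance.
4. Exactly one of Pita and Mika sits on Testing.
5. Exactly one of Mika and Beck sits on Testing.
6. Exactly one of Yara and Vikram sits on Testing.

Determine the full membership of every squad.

Testing = {Beck, Pita, Yara}; Compliance = {}; Ethics = {Mika, Vikram}

From (1): Beck ∈ Testing.
(2): Yara matches Beck: Yara ∈ Testing.
(5) (exactly one): Mika ∉ Testing.
(6) (exactly one): Vikram ∉ Testing.
(4) (exactly one): Pita ∈ Testing.
Suppose Mika ∈ Compliance: no assignment then satisfies all the clues, so Mika ∉ Compliance.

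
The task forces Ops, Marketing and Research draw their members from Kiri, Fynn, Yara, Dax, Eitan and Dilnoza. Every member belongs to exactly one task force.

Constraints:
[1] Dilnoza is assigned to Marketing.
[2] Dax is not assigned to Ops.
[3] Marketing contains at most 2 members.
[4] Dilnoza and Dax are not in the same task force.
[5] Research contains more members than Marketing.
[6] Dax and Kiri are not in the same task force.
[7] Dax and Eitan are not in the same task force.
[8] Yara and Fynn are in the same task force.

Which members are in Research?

Research = {Dax, Fynn, Yara}

From (1): Dilnoza ∈ Marketing.
From (2): Dax ∉ Ops.
(4): Dax ∉ Marketing.
Only one task force left: Dax ∈ Research.
(6): Kiri ∉ Research.
(7): Eitan ∉ Research.
Suppose Fynn ∉ Research: no assignment then satisfies all the clues, so Fynn ∈ Research.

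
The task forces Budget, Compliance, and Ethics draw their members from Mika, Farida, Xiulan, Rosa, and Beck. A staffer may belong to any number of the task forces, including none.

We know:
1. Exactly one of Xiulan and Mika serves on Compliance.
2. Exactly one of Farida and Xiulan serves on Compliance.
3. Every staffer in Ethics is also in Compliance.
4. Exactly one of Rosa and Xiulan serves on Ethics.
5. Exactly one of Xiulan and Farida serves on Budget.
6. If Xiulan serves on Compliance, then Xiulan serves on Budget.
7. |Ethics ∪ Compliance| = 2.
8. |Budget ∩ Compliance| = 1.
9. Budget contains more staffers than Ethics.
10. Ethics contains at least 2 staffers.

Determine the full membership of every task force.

Budget = {Mika, Rosa, Xiulan}; Compliance = {Beck, Xiulan}; Ethics = {Beck, Xiulan}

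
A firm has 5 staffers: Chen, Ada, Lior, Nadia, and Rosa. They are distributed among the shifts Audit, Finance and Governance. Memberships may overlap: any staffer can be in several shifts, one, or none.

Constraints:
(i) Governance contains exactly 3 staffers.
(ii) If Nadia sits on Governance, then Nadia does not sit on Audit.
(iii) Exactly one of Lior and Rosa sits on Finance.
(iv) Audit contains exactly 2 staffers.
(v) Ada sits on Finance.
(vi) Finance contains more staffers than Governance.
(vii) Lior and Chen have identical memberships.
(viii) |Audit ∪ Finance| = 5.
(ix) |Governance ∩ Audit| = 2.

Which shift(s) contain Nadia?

Nadia: Finance, Governance

From (v): Ada ∈ Finance.
Suppose Nadia ∈ Audit: no assignment then satisfies all the clues, so Nadia ∉ Audit.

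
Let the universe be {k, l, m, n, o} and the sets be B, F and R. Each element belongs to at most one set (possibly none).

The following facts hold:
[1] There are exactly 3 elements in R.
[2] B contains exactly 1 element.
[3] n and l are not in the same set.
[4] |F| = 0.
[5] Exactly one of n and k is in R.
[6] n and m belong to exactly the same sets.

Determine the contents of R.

R = {m, n, o}

(4): F already has 0, so the rest are out.
Suppose k ∈ R: no assignment then satisfies all the clues, so k ∉ R.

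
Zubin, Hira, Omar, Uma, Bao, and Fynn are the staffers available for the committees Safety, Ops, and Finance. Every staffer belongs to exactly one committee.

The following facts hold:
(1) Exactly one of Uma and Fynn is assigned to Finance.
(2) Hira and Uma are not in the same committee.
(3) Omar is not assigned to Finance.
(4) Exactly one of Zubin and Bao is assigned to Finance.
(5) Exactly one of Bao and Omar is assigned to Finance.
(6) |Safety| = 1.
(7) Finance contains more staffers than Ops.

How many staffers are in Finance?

3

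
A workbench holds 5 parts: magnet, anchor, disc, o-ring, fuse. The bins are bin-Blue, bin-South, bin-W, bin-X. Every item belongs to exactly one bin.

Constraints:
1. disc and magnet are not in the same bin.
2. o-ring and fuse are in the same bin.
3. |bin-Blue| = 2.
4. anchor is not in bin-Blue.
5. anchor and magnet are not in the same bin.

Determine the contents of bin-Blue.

bin-Blue = {fuse, o-ring}

From (4): anchor ∉ bin-Blue.
Suppose magnet ∈ bin-Blue: no assignment then satisfies all the clues, so magnet ∉ bin-Blue.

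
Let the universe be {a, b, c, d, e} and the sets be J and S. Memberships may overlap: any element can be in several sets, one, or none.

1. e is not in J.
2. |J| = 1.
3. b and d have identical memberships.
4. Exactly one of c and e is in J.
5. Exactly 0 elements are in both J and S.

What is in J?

J = {c}

From (1): e ∉ J.
(4) (exactly one): c ∈ J.
(2): J already has 1, so the rest are out.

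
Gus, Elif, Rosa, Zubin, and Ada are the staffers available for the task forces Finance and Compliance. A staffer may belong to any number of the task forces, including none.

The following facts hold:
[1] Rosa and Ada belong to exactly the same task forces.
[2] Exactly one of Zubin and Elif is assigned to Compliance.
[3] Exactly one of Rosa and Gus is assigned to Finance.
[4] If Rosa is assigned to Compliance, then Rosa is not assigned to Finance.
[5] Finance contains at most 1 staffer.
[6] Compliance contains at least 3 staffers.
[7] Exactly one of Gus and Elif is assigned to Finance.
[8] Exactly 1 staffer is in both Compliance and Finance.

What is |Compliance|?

4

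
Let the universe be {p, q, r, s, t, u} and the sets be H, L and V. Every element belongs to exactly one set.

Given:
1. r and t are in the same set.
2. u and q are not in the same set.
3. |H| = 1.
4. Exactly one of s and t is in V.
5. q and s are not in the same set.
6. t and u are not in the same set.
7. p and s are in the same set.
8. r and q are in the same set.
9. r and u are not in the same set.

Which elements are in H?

H = {u}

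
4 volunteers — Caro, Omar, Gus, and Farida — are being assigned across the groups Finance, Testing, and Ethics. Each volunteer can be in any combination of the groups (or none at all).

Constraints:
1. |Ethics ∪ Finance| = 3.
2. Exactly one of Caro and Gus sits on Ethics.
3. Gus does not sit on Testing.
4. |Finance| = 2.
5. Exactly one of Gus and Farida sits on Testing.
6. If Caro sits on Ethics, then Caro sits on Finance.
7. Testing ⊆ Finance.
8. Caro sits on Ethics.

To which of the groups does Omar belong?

From (3): Gus ∉ Testing.
From (8): Caro ∈ Ethics.
(2) (exactly one): Gus ∉ Ethics.
(5) (exactly one): Farida ∈ Testing.
(6): Caro ∈ Finance.
(7) with Farida ∈ Testing: Farida ∈ Finance.
(4): Finance already has 2, so the rest are out.
(7) contrapositive: Omar ∉ Testing.
Suppose Omar ∉ Ethics: no assignment then satisfies all the clues, so Omar ∈ Ethics.

Omar: Ethics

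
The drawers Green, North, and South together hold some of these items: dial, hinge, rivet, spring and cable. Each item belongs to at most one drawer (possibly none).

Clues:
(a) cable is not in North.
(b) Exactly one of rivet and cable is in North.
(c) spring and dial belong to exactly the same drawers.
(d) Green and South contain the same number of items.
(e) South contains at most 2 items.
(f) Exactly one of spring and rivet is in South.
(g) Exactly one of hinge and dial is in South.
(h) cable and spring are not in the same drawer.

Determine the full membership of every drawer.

Green = {cable, hinge}; North = {rivet}; South = {dial, spring}

From (a): cable ∉ North.
(b) (exactly one): rivet ∈ North.
(f) (exactly one): spring ∈ South.
(h): cable ∉ South.
(c): dial matches spring: dial ∉ Green.
(c): dial matches spring: dial ∉ North.
(c): dial matches spring: dial ∈ South.
(e): South already has 2, so the rest are out.
Suppose hinge ∉ Green: no assignment then satisfies all the clues, so hinge ∈ Green.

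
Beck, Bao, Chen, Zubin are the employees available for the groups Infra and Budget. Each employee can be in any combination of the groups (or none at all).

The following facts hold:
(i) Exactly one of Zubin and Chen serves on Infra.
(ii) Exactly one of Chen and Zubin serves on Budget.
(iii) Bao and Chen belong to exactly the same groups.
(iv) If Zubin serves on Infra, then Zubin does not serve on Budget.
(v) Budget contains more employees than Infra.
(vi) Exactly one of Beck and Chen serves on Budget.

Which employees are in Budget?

Budget = {Bao, Chen}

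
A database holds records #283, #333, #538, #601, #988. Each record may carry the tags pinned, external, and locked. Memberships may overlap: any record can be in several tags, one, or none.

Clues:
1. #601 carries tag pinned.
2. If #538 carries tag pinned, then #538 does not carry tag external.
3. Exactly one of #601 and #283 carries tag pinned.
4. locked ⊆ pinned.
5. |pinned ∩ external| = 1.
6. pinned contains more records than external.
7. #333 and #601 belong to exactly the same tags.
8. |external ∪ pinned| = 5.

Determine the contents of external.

external = {#283, #988}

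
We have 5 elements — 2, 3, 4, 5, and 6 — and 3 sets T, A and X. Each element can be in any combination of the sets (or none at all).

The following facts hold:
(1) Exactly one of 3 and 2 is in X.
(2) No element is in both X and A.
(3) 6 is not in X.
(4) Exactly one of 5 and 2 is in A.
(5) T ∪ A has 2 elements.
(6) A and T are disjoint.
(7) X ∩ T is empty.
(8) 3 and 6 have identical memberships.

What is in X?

X = {2}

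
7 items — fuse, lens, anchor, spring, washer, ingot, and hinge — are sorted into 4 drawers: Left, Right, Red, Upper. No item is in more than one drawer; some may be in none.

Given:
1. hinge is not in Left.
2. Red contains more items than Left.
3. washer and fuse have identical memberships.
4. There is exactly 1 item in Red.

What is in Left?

Left = {}

From (1): hinge ∉ Left.
Suppose fuse ∈ Left: no assignment then satisfies all the clues, so fuse ∉ Left.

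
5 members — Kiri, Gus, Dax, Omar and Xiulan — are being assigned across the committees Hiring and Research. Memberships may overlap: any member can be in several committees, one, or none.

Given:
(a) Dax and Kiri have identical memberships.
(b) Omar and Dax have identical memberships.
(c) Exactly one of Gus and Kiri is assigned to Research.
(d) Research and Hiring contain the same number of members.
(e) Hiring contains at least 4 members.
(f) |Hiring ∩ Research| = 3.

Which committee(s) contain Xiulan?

Xiulan: Research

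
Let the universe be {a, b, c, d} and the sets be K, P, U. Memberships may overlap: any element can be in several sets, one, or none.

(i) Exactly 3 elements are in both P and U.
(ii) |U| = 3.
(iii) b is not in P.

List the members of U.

U = {a, c, d}

From (iii): b ∉ P.
Suppose a ∉ U: no assignment then satisfies all the clues, so a ∈ U.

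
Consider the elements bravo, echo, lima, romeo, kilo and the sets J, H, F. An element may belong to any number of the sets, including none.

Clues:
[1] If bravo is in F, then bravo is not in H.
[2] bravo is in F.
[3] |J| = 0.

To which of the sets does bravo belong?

bravo: F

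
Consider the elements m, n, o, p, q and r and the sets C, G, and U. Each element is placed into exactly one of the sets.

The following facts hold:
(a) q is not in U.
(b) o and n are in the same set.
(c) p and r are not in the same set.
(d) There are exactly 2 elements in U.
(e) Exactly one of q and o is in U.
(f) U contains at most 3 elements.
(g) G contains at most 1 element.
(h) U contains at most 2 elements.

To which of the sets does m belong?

From (a): q ∉ U.
(e) (exactly one): o ∈ U.
(b): n matches o: n ∉ C.
(b): n matches o: n ∉ G.
(b): n matches o: n ∈ U.
(d): U already has 2, so the rest are out.
Suppose m ∉ C: no assignment then satisfies all the clues, so m ∈ C.

m: C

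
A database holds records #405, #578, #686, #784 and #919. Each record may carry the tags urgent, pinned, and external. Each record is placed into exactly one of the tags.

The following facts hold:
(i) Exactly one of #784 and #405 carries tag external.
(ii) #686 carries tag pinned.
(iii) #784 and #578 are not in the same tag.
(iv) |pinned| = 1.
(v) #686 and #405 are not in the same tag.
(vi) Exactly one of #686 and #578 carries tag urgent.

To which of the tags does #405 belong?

#405: urgent

From (ii): #686 ∈ pinned.
(iv): pinned already has 1, so the rest are out.
(vi) (exactly one): #578 ∈ urgent.
(iii): #784 ∉ urgent.
Only one tag left: #784 ∈ external.
(i) (exactly one): #405 ∉ external.
Only one tag left: #405 ∈ urgent.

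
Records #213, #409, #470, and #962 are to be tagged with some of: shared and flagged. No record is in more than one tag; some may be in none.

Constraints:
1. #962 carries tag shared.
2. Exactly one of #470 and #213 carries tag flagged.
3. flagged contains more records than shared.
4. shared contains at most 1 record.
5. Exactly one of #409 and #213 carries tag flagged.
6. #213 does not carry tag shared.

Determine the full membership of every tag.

shared = {#962}; flagged = {#409, #470}

From (1): #962 ∈ shared.
From (6): #213 ∉ shared.
(4): shared already has 1, so the rest are out.
Suppose #213 ∈ flagged: no assignment then satisfies all the clues, so #213 ∉ flagged.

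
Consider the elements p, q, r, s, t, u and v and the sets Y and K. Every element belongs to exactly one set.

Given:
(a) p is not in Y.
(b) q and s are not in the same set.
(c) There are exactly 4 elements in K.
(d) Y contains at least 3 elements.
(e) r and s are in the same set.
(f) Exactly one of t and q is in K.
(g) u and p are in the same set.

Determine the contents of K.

From (a): p ∉ Y.
(g): u matches p: u ∉ Y.
Only one set left: p ∈ K.
Only one set left: u ∈ K.
Suppose q ∉ K: no assignment then satisfies all the clues, so q ∈ K.

K = {p, q, u, v}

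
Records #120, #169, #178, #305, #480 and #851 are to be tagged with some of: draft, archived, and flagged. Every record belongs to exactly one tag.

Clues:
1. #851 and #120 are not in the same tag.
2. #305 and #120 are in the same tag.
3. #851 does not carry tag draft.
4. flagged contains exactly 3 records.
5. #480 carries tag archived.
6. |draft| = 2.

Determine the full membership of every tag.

draft = {#120, #305}; archived = {#480}; flagged = {#169, #178, #851}

From (3): #851 ∉ draft.
From (5): #480 ∈ archived.
Suppose #120 ∉ draft: no assignment then satisfies all the clues, so #120 ∈ draft.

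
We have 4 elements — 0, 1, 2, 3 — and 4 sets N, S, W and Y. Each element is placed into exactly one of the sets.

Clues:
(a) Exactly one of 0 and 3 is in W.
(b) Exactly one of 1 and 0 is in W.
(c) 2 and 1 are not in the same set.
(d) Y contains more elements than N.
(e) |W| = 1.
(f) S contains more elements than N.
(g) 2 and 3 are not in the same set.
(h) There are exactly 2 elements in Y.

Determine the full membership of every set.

N = {}; S = {2}; W = {0}; Y = {1, 3}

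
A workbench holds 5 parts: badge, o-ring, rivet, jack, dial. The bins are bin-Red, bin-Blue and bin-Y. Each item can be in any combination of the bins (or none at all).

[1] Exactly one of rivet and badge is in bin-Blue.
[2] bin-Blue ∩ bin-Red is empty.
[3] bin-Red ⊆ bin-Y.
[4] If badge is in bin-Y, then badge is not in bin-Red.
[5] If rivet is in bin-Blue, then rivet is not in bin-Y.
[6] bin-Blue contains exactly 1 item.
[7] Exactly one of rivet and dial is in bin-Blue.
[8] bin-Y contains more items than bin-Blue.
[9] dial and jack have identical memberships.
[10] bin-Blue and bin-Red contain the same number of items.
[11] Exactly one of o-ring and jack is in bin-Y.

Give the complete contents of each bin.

bin-Red = {o-ring}; bin-Blue = {rivet}; bin-Y = {badge, o-ring}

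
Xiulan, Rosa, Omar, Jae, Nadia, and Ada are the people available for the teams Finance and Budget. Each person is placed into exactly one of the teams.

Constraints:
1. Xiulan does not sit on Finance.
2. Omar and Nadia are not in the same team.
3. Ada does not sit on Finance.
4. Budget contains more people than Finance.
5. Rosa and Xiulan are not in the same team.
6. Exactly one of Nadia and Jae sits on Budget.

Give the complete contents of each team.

From (1): Xiulan ∉ Finance.
From (3): Ada ∉ Finance.
Only one team left: Xiulan ∈ Budget.
Only one team left: Ada ∈ Budget.
(5): Rosa ∉ Budget.
Only one team left: Rosa ∈ Finance.
Suppose Omar ∈ Finance: no assignment then satisfies all the clues, so Omar ∉ Finance.

Finance = {Nadia, Rosa}; Budget = {Ada, Jae, Omar, Xiulan}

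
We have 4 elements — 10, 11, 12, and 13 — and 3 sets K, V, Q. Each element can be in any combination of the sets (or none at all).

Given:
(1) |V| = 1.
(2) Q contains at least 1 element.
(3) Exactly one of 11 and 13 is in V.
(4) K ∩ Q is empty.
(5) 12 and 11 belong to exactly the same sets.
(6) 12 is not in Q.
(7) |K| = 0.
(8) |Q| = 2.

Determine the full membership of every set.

K = {}; V = {13}; Q = {10, 13}

From (6): 12 ∉ Q.
(5): 11 matches 12: 11 ∉ Q.
(7): K already has 0, so the rest are out.
(8): only 2 candidates remain for Q, so all are in.
Suppose 10 ∈ V: no assignment then satisfies all the clues, so 10 ∉ V.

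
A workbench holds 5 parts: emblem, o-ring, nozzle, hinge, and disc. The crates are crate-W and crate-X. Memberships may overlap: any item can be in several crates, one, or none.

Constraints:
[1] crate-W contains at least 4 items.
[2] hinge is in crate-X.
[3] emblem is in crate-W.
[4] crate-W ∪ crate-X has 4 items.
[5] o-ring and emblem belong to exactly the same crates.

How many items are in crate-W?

4

From (2): hinge ∈ crate-X.
From (3): emblem ∈ crate-W.
(5): o-ring matches emblem: o-ring ∈ crate-W.
Suppose hinge ∉ crate-W: no assignment then satisfies all the clues, so hinge ∈ crate-W.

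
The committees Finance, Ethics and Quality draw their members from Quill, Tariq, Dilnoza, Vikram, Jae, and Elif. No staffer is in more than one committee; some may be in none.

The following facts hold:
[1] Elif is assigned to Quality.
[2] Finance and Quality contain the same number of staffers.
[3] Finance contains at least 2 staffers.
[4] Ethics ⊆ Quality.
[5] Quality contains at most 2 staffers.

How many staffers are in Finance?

2

From (1): Elif ∈ Quality.
Suppose Quill ∈ Ethics: no assignment then satisfies all the clues, so Quill ∉ Ethics.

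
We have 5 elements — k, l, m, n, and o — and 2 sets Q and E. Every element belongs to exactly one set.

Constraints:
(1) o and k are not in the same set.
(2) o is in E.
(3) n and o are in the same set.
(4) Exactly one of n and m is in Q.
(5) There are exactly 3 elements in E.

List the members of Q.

Q = {k, m}

From (2): o ∈ E.
(1): k ∉ E.
(3): n matches o: n ∉ Q.
(3): n matches o: n ∈ E.
(4) (exactly one): m ∈ Q.
(5): only 3 candidates remain for E, so all are in.
Only one set left: k ∈ Q.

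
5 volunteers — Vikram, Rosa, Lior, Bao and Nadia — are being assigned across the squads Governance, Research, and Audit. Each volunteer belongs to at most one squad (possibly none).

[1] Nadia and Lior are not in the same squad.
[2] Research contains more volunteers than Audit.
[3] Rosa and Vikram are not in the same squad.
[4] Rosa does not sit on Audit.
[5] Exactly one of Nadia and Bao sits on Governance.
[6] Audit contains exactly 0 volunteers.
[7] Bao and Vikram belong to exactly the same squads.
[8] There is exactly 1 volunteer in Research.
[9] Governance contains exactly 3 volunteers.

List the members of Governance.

Governance = {Bao, Lior, Vikram}

From (4): Rosa ∉ Audit.
(6): Audit already has 0, so the rest are out.
Suppose Vikram ∉ Governance: no assignment then satisfies all the clues, so Vikram ∈ Governance.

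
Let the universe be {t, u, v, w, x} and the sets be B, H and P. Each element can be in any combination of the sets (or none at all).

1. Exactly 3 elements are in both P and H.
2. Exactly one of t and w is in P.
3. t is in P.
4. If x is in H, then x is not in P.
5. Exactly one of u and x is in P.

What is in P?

P = {t, u, v}

From (3): t ∈ P.
(2) (exactly one): w ∉ P.
Suppose u ∉ P: no assignment then satisfies all the clues, so u ∈ P.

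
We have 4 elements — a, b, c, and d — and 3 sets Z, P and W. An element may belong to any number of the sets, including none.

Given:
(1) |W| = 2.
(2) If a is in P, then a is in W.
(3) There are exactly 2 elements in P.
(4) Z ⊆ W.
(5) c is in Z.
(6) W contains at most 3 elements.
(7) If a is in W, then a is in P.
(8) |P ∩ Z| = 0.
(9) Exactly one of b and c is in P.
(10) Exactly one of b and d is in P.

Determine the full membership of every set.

Z = {c}; P = {a, b}; W = {a, c}

From (5): c ∈ Z.
(4) with c ∈ Z: c ∈ W.
Suppose a ∈ Z: no assignment then satisfies all the clues, so a ∉ Z.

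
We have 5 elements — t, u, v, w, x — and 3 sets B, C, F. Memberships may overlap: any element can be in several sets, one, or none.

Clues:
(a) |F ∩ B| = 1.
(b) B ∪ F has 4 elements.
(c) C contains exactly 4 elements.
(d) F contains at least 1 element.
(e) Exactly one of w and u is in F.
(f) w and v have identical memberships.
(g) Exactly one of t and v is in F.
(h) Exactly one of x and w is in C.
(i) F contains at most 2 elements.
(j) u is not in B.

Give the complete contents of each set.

B = {t, v, w}; C = {t, u, v, w}; F = {t, u}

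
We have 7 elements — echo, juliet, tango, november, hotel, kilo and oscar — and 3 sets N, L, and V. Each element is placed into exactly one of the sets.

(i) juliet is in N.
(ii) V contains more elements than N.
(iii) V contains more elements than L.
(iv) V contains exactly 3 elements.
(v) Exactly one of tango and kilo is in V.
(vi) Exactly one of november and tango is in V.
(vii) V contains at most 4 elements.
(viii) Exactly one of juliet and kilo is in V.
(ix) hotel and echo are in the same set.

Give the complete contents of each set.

N = {juliet, tango}; L = {echo, hotel}; V = {kilo, november, oscar}

From (i): juliet ∈ N.
(viii) (exactly one): kilo ∈ V.
(v) (exactly one): tango ∉ V.
(vi) (exactly one): november ∈ V.
Suppose echo ∈ N: no assignment then satisfies all the clues, so echo ∉ N.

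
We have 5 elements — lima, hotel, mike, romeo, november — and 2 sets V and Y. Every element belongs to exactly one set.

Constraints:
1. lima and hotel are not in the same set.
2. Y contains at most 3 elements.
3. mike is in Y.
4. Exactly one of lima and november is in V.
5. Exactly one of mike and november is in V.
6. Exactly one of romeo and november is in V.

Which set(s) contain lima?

lima: Y

From (3): mike ∈ Y.
(5) (exactly one): november ∈ V.
(6) (exactly one): romeo ∉ V.
Only one set left: romeo ∈ Y.
(4) (exactly one): lima ∉ V.
Only one set left: lima ∈ Y.
(1): hotel ∉ Y.
Only one set left: hotel ∈ V.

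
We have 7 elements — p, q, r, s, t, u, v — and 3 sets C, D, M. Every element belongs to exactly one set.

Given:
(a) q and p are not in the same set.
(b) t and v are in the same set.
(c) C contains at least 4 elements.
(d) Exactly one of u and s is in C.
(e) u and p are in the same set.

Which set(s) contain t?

t: C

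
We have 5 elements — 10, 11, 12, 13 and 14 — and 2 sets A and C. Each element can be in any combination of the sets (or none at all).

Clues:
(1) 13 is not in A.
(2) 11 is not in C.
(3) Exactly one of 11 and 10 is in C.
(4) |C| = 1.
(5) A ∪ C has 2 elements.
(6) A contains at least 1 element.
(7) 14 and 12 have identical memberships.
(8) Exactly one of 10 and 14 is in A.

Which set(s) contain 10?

From (1): 13 ∉ A.
From (2): 11 ∉ C.
(3) (exactly one): 10 ∈ C.
(4): C already has 1, so the rest are out.
Suppose 10 ∉ A: no assignment then satisfies all the clues, so 10 ∈ A.

10: A, C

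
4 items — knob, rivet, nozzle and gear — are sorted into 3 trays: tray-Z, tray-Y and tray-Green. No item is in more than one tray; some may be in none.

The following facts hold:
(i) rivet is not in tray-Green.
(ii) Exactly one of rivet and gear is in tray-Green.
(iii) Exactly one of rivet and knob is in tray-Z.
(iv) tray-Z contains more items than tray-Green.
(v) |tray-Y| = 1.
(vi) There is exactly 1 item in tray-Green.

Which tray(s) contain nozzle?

From (i): rivet ∉ tray-Green.
(ii) (exactly one): gear ∈ tray-Green.
(vi): tray-Green already has 1, so the rest are out.
Suppose nozzle ∉ tray-Z: no assignment then satisfies all the clues, so nozzle ∈ tray-Z.

nozzle: tray-Z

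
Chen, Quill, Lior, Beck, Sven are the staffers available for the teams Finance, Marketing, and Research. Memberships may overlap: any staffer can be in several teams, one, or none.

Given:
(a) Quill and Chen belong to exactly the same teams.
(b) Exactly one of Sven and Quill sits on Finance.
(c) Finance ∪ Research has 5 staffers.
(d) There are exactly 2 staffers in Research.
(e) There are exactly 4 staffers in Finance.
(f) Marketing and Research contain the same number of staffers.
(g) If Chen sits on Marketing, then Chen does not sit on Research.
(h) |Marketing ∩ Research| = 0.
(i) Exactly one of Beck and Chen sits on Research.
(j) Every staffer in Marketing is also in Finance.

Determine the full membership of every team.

Finance = {Beck, Chen, Lior, Quill}; Marketing = {Chen, Quill}; Research = {Beck, Sven}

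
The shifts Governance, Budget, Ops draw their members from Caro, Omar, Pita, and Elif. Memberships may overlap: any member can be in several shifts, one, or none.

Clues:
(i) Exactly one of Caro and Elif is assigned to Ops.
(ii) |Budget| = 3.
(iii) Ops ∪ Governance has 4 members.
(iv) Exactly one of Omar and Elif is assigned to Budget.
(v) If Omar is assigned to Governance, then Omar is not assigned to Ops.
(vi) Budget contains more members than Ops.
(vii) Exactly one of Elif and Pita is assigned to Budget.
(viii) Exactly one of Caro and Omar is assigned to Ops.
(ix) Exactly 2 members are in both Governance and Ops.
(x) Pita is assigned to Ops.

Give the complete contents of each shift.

Governance = {Caro, Elif, Omar, Pita}; Budget = {Caro, Omar, Pita}; Ops = {Caro, Pita}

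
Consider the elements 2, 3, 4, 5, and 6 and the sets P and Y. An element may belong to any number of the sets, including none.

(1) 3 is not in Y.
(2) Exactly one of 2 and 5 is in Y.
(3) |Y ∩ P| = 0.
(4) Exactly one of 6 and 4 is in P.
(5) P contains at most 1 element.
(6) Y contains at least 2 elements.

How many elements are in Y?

2

From (1): 3 ∉ Y.
Suppose 2 ∈ P: no assignment then satisfies all the clues, so 2 ∉ P.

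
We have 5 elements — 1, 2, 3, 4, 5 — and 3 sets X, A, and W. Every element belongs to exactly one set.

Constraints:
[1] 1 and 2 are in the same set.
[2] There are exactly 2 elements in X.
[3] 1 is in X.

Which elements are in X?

X = {1, 2}

From (3): 1 ∈ X.
(1): 2 matches 1: 2 ∈ X.
(2): X already has 2, so the rest are out.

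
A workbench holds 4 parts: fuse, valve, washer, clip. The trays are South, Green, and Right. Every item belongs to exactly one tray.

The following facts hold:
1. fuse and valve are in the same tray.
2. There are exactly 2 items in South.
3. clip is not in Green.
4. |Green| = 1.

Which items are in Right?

From (3): clip ∉ Green.
Suppose fuse ∈ Right: no assignment then satisfies all the clues, so fuse ∉ Right.

Right = {clip}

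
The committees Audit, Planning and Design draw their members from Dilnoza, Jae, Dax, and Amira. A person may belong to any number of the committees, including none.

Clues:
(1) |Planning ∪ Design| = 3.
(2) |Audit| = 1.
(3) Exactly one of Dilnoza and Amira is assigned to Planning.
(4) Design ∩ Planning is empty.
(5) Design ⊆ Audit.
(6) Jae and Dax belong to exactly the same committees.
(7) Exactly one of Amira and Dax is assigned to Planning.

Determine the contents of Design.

Design = {}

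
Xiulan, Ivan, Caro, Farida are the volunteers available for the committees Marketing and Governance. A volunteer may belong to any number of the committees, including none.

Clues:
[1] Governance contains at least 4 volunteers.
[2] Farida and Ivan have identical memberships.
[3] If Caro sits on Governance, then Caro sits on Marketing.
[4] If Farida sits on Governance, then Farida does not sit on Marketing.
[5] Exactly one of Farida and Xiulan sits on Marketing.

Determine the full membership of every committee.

Marketing = {Caro, Xiulan}; Governance = {Caro, Farida, Ivan, Xiulan}

(1): only 4 candidates remain for Governance, so all are in.
(3): Caro ∈ Marketing.
(4): Farida ∉ Marketing.
(5) (exactly one): Xiulan ∈ Marketing.
(2): Ivan matches Farida: Ivan ∉ Marketing.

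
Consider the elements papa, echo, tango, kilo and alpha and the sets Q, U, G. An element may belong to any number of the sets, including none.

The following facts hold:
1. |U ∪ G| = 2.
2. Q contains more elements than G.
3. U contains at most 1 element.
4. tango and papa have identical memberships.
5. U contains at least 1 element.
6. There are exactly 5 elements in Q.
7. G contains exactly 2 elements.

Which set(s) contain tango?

tango: Q

(6): only 5 candidates remain for Q, so all are in.
Suppose tango ∈ U: no assignment then satisfies all the clues, so tango ∉ U.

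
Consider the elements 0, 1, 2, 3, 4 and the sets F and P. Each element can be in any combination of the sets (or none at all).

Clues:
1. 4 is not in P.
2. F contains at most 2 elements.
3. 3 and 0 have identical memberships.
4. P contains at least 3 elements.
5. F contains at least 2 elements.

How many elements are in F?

From (1): 4 ∉ P.
Suppose 0 ∉ P: no assignment then satisfies all the clues, so 0 ∈ P.

2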